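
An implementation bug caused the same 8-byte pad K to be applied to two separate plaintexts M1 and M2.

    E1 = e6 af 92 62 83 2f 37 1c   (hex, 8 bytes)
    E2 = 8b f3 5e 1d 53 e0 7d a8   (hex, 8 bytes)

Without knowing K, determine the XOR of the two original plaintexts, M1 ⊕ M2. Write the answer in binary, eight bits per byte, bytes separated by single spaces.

E1 ⊕ E2 = (M1 ⊕ K) ⊕ (M2 ⊕ K) = M1 ⊕ M2 — the shared key cancels under XOR.
e6 ^ 8b = 6d
af ^ f3 = 5c
92 ^ 5e = cc
62 ^ 1d = 7f
83 ^ 53 = d0
2f ^ e0 = cf
37 ^ 7d = 4a
1c ^ a8 = b4

01101101 01011100 11001100 01111111 11010000 11001111 01001010 10110100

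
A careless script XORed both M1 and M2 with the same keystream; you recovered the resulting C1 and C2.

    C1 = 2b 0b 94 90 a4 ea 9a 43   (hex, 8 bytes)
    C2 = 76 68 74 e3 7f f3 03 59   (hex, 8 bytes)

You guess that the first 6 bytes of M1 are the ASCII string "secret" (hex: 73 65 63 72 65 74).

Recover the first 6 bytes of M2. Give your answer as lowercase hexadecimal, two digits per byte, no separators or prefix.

2e068301be6d

First, C1 ⊕ C2 = (M1 ⊕ K) ⊕ (M2 ⊕ K) = M1 ⊕ M2, so the key drops out. Then M2 = (M1 ⊕ M2) ⊕ M1 over the first 6 bytes.
byte 0: (2b ^ 76) ^ 73 = 5d ^ 73 = 2e
byte 1: (0b ^ 68) ^ 65 = 63 ^ 65 = 06
byte 2: (94 ^ 74) ^ 63 = e0 ^ 63 = 83
byte 3: (90 ^ e3) ^ 72 = 73 ^ 72 = 01
byte 4: (a4 ^ 7f) ^ 65 = db ^ 65 = be
byte 5: (ea ^ f3) ^ 74 = 19 ^ 74 = 6d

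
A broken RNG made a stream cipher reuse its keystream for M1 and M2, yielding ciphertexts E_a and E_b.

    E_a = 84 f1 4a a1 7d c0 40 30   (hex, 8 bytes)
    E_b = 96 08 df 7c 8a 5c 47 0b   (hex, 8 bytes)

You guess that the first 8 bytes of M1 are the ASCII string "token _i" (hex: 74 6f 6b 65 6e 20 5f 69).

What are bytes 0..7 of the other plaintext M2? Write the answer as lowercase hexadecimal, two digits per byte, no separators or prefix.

First, E_a ⊕ E_b = (M1 ⊕ K) ⊕ (M2 ⊕ K) = M1 ⊕ M2, so the key drops out. Then M2 = (M1 ⊕ M2) ⊕ M1 over the first 8 bytes.
byte 0: (84 ^ 96) ^ 74 = 12 ^ 74 = 66
byte 1: (f1 ^ 08) ^ 6f = f9 ^ 6f = 96
byte 2: (4a ^ df) ^ 6b = 95 ^ 6b = fe
byte 3: (a1 ^ 7c) ^ 65 = dd ^ 65 = b8
byte 4: (7d ^ 8a) ^ 6e = f7 ^ 6e = 99
byte 5: (c0 ^ 5c) ^ 20 = 9c ^ 20 = bc
byte 6: (40 ^ 47) ^ 5f = 07 ^ 5f = 58
byte 7: (30 ^ 0b) ^ 69 = 3b ^ 69 = 52

6696feb899bc5852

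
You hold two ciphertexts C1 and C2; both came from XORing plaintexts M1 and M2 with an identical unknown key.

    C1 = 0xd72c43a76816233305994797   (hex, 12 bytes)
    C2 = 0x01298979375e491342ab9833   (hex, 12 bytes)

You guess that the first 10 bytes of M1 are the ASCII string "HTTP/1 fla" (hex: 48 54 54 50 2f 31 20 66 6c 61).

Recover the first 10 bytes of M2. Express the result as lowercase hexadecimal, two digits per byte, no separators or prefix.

9e519e8e70794a462b53

First, C1 ⊕ C2 = (M1 ⊕ K) ⊕ (M2 ⊕ K) = M1 ⊕ M2, so the key drops out. Then M2 = (M1 ⊕ M2) ⊕ M1 over the first 10 bytes.
byte 0: (d7 xor 01) xor 48 = d6 xor 48 = 9e
byte 1: (2c xor 29) xor 54 = 05 xor 54 = 51
byte 2: (43 xor 89) xor 54 = ca xor 54 = 9e
byte 3: (a7 xor 79) xor 50 = de xor 50 = 8e
byte 4: (68 xor 37) xor 2f = 5f xor 2f = 70
byte 5: (16 xor 5e) xor 31 = 48 xor 31 = 79
byte 6: (23 xor 49) xor 20 = 6a xor 20 = 4a
byte 7: (33 xor 13) xor 66 = 20 xor 66 = 46
byte 8: (05 xor 42) xor 6c = 47 xor 6c = 2b
byte 9: (99 xor ab) xor 61 = 32 xor 61 = 53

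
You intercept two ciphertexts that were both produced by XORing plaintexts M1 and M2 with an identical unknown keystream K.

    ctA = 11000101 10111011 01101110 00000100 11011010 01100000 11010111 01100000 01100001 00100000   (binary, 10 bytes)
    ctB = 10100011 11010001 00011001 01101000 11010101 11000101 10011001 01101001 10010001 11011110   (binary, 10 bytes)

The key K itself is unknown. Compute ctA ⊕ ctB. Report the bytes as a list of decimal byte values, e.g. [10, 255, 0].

[102, 106, 119, 108, 15, 165, 78, 9, 240, 254]

ctA ⊕ ctB = (M1 ⊕ K) ⊕ (M2 ⊕ K) = M1 ⊕ M2 — the shared key cancels under XOR.
11000101 ^ 10100011 = 01100110
10111011 ^ 11010001 = 01101010
01101110 ^ 00011001 = 01110111
00000100 ^ 01101000 = 01101100
11011010 ^ 11010101 = 00001111
01100000 ^ 11000101 = 10100101
11010111 ^ 10011001 = 01001110
01100000 ^ 01101001 = 00001001
01100001 ^ 10010001 = 11110000
00100000 ^ 11011110 = 11111110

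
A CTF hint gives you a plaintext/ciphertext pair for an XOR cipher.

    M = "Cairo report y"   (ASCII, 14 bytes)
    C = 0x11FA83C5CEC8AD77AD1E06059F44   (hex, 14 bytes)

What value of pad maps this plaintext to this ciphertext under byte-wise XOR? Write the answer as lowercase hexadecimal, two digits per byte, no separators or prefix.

Since C = M ⊕ pad, XORing both sides with M gives pad = M ⊕ C.
 67 ^  17 =  82
 97 ^ 250 = 155
105 ^ 131 = 234
114 ^ 197 = 183
111 ^ 206 = 161
 32 ^ 200 = 232
114 ^ 173 = 223
101 ^ 119 =  18
112 ^ 173 = 221
111 ^  30 = 113
114 ^   6 = 116
116 ^   5 = 113
 32 ^ 159 = 191
121 ^  68 =  61

529beab7a1e8df12dd717471bf3d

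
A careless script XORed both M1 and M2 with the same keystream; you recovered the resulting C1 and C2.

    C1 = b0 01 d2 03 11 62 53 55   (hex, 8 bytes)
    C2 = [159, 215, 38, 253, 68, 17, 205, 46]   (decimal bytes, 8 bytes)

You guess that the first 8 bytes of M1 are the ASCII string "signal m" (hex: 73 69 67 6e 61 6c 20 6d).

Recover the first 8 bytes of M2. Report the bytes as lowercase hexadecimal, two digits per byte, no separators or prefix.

First, C1 ⊕ C2 = (M1 ⊕ K) ⊕ (M2 ⊕ K) = M1 ⊕ M2, so the key drops out. Then M2 = (M1 ⊕ M2) ⊕ M1 over the first 8 bytes.
byte 0: (b0 XOR 9f) XOR 73 = 2f XOR 73 = 5c
byte 1: (01 XOR d7) XOR 69 = d6 XOR 69 = bf
byte 2: (d2 XOR 26) XOR 67 = f4 XOR 67 = 93
byte 3: (03 XOR fd) XOR 6e = fe XOR 6e = 90
byte 4: (11 XOR 44) XOR 61 = 55 XOR 61 = 34
byte 5: (62 XOR 11) XOR 6c = 73 XOR 6c = 1f
byte 6: (53 XOR cd) XOR 20 = 9e XOR 20 = be
byte 7: (55 XOR 2e) XOR 6d = 7b XOR 6d = 16

5cbf9390341fbe16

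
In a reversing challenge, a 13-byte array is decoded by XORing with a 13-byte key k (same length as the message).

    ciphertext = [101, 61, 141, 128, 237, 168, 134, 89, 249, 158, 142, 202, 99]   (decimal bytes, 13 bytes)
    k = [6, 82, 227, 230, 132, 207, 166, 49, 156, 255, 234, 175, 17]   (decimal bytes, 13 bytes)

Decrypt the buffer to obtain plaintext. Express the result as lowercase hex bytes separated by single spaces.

63 6f 6e 66 69 67 20 68 65 61 64 65 72

65 ⊕ 06 = 63
3d ⊕ 52 = 6f
8d ⊕ e3 = 6e
80 ⊕ e6 = 66
ed ⊕ 84 = 69
a8 ⊕ cf = 67
86 ⊕ a6 = 20
59 ⊕ 31 = 68
f9 ⊕ 9c = 65
9e ⊕ ff = 61
8e ⊕ ea = 64
ca ⊕ af = 65
63 ⊕ 11 = 72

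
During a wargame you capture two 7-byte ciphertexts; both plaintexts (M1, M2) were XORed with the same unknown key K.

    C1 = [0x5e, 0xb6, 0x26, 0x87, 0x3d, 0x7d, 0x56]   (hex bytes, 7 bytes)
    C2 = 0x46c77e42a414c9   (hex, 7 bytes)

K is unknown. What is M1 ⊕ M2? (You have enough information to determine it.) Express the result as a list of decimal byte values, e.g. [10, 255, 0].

[24, 113, 88, 197, 153, 105, 159]

C1 ⊕ C2 = (M1 ⊕ K) ⊕ (M2 ⊕ K) = M1 ⊕ M2 — the shared key cancels under XOR.
01011110 XOR 01000110 = 00011000
10110110 XOR 11000111 = 01110001
00100110 XOR 01111110 = 01011000
10000111 XOR 01000010 = 11000101
00111101 XOR 10100100 = 10011001
01111101 XOR 00010100 = 01101001
01010110 XOR 11001001 = 10011111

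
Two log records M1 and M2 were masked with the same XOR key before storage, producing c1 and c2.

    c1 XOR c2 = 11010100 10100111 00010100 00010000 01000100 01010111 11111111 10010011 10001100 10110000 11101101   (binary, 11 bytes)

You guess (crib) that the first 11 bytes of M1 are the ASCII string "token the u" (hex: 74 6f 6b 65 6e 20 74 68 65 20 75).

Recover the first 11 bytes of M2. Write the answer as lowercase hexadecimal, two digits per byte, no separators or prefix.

Since c1 ⊕ c2 = M1 ⊕ M2, XORing with the guessed M1 bytes yields the corresponding M2 bytes: M2 = (c1 ⊕ c2) ⊕ M1.
byte 0: d4 xor 74 = a0
byte 1: a7 xor 6f = c8
byte 2: 14 xor 6b = 7f
byte 3: 10 xor 65 = 75
byte 4: 44 xor 6e = 2a
byte 5: 57 xor 20 = 77
byte 6: ff xor 74 = 8b
byte 7: 93 xor 68 = fb
byte 8: 8c xor 65 = e9
byte 9: b0 xor 20 = 90
byte 10: ed xor 75 = 98

a0c87f752a778bfbe99098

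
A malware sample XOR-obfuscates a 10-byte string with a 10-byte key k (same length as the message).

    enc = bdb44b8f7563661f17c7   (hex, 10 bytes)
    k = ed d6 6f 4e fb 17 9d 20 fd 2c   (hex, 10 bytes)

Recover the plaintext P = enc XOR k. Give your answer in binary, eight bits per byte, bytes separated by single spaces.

XOR is its own inverse, so applying the key byte-wise gives the result directly.
byte 0: bd ⊕ ed = 50
byte 1: b4 ⊕ d6 = 62
byte 2: 4b ⊕ 6f = 24
byte 3: 8f ⊕ 4e = c1
byte 4: 75 ⊕ fb = 8e
byte 5: 63 ⊕ 17 = 74
byte 6: 66 ⊕ 9d = fb
byte 7: 1f ⊕ 20 = 3f
byte 8: 17 ⊕ fd = ea
byte 9: c7 ⊕ 2c = eb

01010000 01100010 00100100 11000001 10001110 01110100 11111011 00111111 11101010 11101011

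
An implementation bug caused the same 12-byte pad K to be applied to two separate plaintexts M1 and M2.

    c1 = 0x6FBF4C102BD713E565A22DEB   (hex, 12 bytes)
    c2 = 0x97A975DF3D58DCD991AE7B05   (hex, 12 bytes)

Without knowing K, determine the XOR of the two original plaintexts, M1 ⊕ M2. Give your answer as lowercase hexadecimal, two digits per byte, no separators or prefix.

c1 ⊕ c2 = (M1 ⊕ K) ⊕ (M2 ⊕ K) = M1 ⊕ M2 — the shared key cancels under XOR.
01101111 xor 10010111 = 11111000
10111111 xor 10101001 = 00010110
01001100 xor 01110101 = 00111001
00010000 xor 11011111 = 11001111
00101011 xor 00111101 = 00010110
11010111 xor 01011000 = 10001111
00010011 xor 11011100 = 11001111
11100101 xor 11011001 = 00111100
01100101 xor 10010001 = 11110100
10100010 xor 10101110 = 00001100
00101101 xor 01111011 = 01010110
11101011 xor 00000101 = 11101110

f81639cf168fcf3cf40c56ee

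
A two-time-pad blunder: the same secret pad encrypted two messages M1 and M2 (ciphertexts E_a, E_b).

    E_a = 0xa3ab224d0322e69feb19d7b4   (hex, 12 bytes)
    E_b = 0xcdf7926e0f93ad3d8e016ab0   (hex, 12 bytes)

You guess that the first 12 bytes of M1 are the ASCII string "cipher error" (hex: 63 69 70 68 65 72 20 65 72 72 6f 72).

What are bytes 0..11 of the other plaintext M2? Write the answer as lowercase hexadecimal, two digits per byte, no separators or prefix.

First, E_a ⊕ E_b = (M1 ⊕ K) ⊕ (M2 ⊕ K) = M1 ⊕ M2, so the key drops out. Then M2 = (M1 ⊕ M2) ⊕ M1 over the first 12 bytes.
byte 0: (a3 XOR cd) XOR 63 = 6e XOR 63 = 0d
byte 1: (ab XOR f7) XOR 69 = 5c XOR 69 = 35
byte 2: (22 XOR 92) XOR 70 = b0 XOR 70 = c0
byte 3: (4d XOR 6e) XOR 68 = 23 XOR 68 = 4b
byte 4: (03 XOR 0f) XOR 65 = 0c XOR 65 = 69
byte 5: (22 XOR 93) XOR 72 = b1 XOR 72 = c3
byte 6: (e6 XOR ad) XOR 20 = 4b XOR 20 = 6b
byte 7: (9f XOR 3d) XOR 65 = a2 XOR 65 = c7
byte 8: (eb XOR 8e) XOR 72 = 65 XOR 72 = 17
byte 9: (19 XOR 01) XOR 72 = 18 XOR 72 = 6a
byte 10: (d7 XOR 6a) XOR 6f = bd XOR 6f = d2
byte 11: (b4 XOR b0) XOR 72 = 04 XOR 72 = 76

0d35c04b69c36bc7176ad276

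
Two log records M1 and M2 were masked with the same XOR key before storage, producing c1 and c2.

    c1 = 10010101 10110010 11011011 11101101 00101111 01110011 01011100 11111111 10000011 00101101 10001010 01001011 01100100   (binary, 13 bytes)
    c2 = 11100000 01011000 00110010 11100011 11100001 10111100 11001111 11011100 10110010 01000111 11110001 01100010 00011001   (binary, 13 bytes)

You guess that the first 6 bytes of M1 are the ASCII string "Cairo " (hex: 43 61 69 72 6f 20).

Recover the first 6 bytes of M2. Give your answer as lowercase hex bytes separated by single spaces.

First, c1 ⊕ c2 = (M1 ⊕ K) ⊕ (M2 ⊕ K) = M1 ⊕ M2, so the key drops out. Then M2 = (M1 ⊕ M2) ⊕ M1 over the first 6 bytes.
byte 0: (95 ^ e0) ^ 43 = 75 ^ 43 = 36
byte 1: (b2 ^ 58) ^ 61 = ea ^ 61 = 8b
byte 2: (db ^ 32) ^ 69 = e9 ^ 69 = 80
byte 3: (ed ^ e3) ^ 72 = 0e ^ 72 = 7c
byte 4: (2f ^ e1) ^ 6f = ce ^ 6f = a1
byte 5: (73 ^ bc) ^ 20 = cf ^ 20 = ef

36 8b 80 7c a1 ef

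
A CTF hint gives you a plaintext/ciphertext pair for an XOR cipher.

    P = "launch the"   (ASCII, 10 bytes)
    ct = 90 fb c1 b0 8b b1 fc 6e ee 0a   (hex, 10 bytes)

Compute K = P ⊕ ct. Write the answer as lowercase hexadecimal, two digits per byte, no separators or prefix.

Since ct = P ⊕ K, XORing both sides with P gives K = P ⊕ ct.
6c XOR 90 = fc
61 XOR fb = 9a
75 XOR c1 = b4
6e XOR b0 = de
63 XOR 8b = e8
68 XOR b1 = d9
20 XOR fc = dc
74 XOR 6e = 1a
68 XOR ee = 86
65 XOR 0a = 6f

fc9ab4dee8d9dc1a866f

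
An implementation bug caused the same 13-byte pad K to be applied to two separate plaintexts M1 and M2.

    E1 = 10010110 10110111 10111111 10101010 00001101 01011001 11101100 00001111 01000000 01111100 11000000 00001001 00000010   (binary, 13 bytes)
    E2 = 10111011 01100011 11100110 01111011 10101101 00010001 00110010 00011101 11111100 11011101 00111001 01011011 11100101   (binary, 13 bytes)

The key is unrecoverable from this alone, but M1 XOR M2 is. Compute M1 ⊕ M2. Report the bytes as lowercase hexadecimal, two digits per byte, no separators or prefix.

2dd459d1a048de12bca1f952e7

E1 ⊕ E2 = (M1 ⊕ K) ⊕ (M2 ⊕ K) = M1 ⊕ M2 — the shared key cancels under XOR.
96 ^ bb = 2d
b7 ^ 63 = d4
bf ^ e6 = 59
aa ^ 7b = d1
0d ^ ad = a0
59 ^ 11 = 48
ec ^ 32 = de
0f ^ 1d = 12
40 ^ fc = bc
7c ^ dd = a1
c0 ^ 39 = f9
09 ^ 5b = 52
02 ^ e5 = e7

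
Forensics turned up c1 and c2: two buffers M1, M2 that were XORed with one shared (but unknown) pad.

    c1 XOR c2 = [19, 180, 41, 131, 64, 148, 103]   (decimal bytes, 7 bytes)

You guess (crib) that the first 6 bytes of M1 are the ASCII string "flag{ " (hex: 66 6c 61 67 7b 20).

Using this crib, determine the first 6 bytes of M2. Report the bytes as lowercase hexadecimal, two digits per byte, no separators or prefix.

75d848e43bb4

Since c1 ⊕ c2 = M1 ⊕ M2, XORing with the guessed M1 bytes yields the corresponding M2 bytes: M2 = (c1 ⊕ c2) ⊕ M1.
 19 ^ 102 = 117
180 ^ 108 = 216
 41 ^  97 =  72
131 ^ 103 = 228
 64 ^ 123 =  59
148 ^  32 = 180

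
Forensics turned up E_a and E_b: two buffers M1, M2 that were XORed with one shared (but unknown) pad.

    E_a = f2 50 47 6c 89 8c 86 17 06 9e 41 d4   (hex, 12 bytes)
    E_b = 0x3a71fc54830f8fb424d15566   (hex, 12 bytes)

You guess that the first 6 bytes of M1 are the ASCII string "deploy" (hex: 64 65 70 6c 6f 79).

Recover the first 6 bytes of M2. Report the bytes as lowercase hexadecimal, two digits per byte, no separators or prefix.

First, E_a ⊕ E_b = (M1 ⊕ K) ⊕ (M2 ⊕ K) = M1 ⊕ M2, so the key drops out. Then M2 = (M1 ⊕ M2) ⊕ M1 over the first 6 bytes.
byte 0: (f2 xor 3a) xor 64 = c8 xor 64 = ac
byte 1: (50 xor 71) xor 65 = 21 xor 65 = 44
byte 2: (47 xor fc) xor 70 = bb xor 70 = cb
byte 3: (6c xor 54) xor 6c = 38 xor 6c = 54
byte 4: (89 xor 83) xor 6f = 0a xor 6f = 65
byte 5: (8c xor 0f) xor 79 = 83 xor 79 = fa

ac44cb5465fa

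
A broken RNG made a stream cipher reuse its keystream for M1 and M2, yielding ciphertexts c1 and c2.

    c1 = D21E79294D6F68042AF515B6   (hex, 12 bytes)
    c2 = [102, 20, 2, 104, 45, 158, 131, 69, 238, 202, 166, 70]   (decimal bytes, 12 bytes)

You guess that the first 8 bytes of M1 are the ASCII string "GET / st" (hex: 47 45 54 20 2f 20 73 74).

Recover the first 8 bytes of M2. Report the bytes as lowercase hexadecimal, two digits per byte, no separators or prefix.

First, c1 ⊕ c2 = (M1 ⊕ K) ⊕ (M2 ⊕ K) = M1 ⊕ M2, so the key drops out. Then M2 = (M1 ⊕ M2) ⊕ M1 over the first 8 bytes.
byte 0: (d2 ⊕ 66) ⊕ 47 = b4 ⊕ 47 = f3
byte 1: (1e ⊕ 14) ⊕ 45 = 0a ⊕ 45 = 4f
byte 2: (79 ⊕ 02) ⊕ 54 = 7b ⊕ 54 = 2f
byte 3: (29 ⊕ 68) ⊕ 20 = 41 ⊕ 20 = 61
byte 4: (4d ⊕ 2d) ⊕ 2f = 60 ⊕ 2f = 4f
byte 5: (6f ⊕ 9e) ⊕ 20 = f1 ⊕ 20 = d1
byte 6: (68 ⊕ 83) ⊕ 73 = eb ⊕ 73 = 98
byte 7: (04 ⊕ 45) ⊕ 74 = 41 ⊕ 74 = 35

f34f2f614fd19835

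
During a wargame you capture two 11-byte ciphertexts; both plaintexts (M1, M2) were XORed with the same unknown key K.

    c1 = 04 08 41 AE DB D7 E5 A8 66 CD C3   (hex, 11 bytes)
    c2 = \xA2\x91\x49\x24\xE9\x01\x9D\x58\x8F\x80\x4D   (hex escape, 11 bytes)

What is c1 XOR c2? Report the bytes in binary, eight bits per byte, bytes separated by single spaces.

c1 ⊕ c2 = (M1 ⊕ K) ⊕ (M2 ⊕ K) = M1 ⊕ M2 — the shared key cancels under XOR.
04 XOR a2 = a6
08 XOR 91 = 99
41 XOR 49 = 08
ae XOR 24 = 8a
db XOR e9 = 32
d7 XOR 01 = d6
e5 XOR 9d = 78
a8 XOR 58 = f0
66 XOR 8f = e9
cd XOR 80 = 4d
c3 XOR 4d = 8e

10100110 10011001 00001000 10001010 00110010 11010110 01111000 11110000 11101001 01001101 10001110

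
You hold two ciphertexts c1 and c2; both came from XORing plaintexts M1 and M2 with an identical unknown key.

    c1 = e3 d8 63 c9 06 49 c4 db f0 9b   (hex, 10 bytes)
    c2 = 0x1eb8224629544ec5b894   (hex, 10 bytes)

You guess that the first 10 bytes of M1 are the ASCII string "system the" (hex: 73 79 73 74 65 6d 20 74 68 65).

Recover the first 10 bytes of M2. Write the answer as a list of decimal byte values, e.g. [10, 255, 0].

First, c1 ⊕ c2 = (M1 ⊕ K) ⊕ (M2 ⊕ K) = M1 ⊕ M2, so the key drops out. Then M2 = (M1 ⊕ M2) ⊕ M1 over the first 10 bytes.
byte 0: (e3 ⊕ 1e) ⊕ 73 = fd ⊕ 73 = 8e
byte 1: (d8 ⊕ b8) ⊕ 79 = 60 ⊕ 79 = 19
byte 2: (63 ⊕ 22) ⊕ 73 = 41 ⊕ 73 = 32
byte 3: (c9 ⊕ 46) ⊕ 74 = 8f ⊕ 74 = fb
byte 4: (06 ⊕ 29) ⊕ 65 = 2f ⊕ 65 = 4a
byte 5: (49 ⊕ 54) ⊕ 6d = 1d ⊕ 6d = 70
byte 6: (c4 ⊕ 4e) ⊕ 20 = 8a ⊕ 20 = aa
byte 7: (db ⊕ c5) ⊕ 74 = 1e ⊕ 74 = 6a
byte 8: (f0 ⊕ b8) ⊕ 68 = 48 ⊕ 68 = 20
byte 9: (9b ⊕ 94) ⊕ 65 = 0f ⊕ 65 = 6a

[142, 25, 50, 251, 74, 112, 170, 106, 32, 106]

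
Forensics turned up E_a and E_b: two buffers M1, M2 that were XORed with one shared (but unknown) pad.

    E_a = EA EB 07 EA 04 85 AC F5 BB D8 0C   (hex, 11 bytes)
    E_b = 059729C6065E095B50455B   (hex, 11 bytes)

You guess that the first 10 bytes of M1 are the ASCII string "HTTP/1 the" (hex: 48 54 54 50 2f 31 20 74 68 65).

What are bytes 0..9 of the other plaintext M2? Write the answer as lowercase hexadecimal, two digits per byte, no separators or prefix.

First, E_a ⊕ E_b = (M1 ⊕ K) ⊕ (M2 ⊕ K) = M1 ⊕ M2, so the key drops out. Then M2 = (M1 ⊕ M2) ⊕ M1 over the first 10 bytes.
byte 0: (ea xor 05) xor 48 = ef xor 48 = a7
byte 1: (eb xor 97) xor 54 = 7c xor 54 = 28
byte 2: (07 xor 29) xor 54 = 2e xor 54 = 7a
byte 3: (ea xor c6) xor 50 = 2c xor 50 = 7c
byte 4: (04 xor 06) xor 2f = 02 xor 2f = 2d
byte 5: (85 xor 5e) xor 31 = db xor 31 = ea
byte 6: (ac xor 09) xor 20 = a5 xor 20 = 85
byte 7: (f5 xor 5b) xor 74 = ae xor 74 = da
byte 8: (bb xor 50) xor 68 = eb xor 68 = 83
byte 9: (d8 xor 45) xor 65 = 9d xor 65 = f8

a7287a7c2dea85da83f8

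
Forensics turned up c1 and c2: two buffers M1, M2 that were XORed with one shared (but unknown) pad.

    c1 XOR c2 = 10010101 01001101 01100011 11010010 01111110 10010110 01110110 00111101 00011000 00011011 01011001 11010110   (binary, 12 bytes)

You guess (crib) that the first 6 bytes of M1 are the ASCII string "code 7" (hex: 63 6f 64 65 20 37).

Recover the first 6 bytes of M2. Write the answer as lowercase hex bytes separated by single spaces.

Since c1 ⊕ c2 = M1 ⊕ M2, XORing with the guessed M1 bytes yields the corresponding M2 bytes: M2 = (c1 ⊕ c2) ⊕ M1.
byte 0: 149 ^  99 = 246
byte 1:  77 ^ 111 =  34
byte 2:  99 ^ 100 =   7
byte 3: 210 ^ 101 = 183
byte 4: 126 ^  32 =  94
byte 5: 150 ^  55 = 161

f6 22 07 b7 5e a1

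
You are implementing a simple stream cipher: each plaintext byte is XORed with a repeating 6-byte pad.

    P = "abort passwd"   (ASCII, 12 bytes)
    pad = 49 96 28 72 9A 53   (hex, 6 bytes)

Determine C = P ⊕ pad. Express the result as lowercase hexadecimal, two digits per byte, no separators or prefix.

28f44700ee7339f75b01ed37

The 6-byte key repeats, so the effective keystream is 49 96 28 72 9a 53 49 96 28 72 9a 53.
byte 0: 01100001 xor 01001001 = 00101000
byte 1: 01100010 xor 10010110 = 11110100
byte 2: 01101111 xor 00101000 = 01000111
byte 3: 01110010 xor 01110010 = 00000000
byte 4: 01110100 xor 10011010 = 11101110
byte 5: 00100000 xor 01010011 = 01110011
byte 6: 01110000 xor 01001001 = 00111001
byte 7: 01100001 xor 10010110 = 11110111
byte 8: 01110011 xor 00101000 = 01011011
byte 9: 01110011 xor 01110010 = 00000001
byte 10: 01110111 xor 10011010 = 11101101
byte 11: 01100100 xor 01010011 = 00110111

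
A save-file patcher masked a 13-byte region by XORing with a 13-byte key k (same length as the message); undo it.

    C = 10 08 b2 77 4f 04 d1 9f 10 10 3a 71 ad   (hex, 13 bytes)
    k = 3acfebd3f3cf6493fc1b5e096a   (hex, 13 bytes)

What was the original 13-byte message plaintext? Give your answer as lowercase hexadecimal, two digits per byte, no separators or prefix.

XOR is its own inverse, so applying the key byte-wise gives the result directly.
00010000 ^ 00111010 = 00101010
00001000 ^ 11001111 = 11000111
10110010 ^ 11101011 = 01011001
01110111 ^ 11010011 = 10100100
01001111 ^ 11110011 = 10111100
00000100 ^ 11001111 = 11001011
11010001 ^ 01100100 = 10110101
10011111 ^ 10010011 = 00001100
00010000 ^ 11111100 = 11101100
00010000 ^ 00011011 = 00001011
00111010 ^ 01011110 = 01100100
01110001 ^ 00001001 = 01111000
10101101 ^ 01101010 = 11000111

2ac759a4bccbb50cec0b6478c7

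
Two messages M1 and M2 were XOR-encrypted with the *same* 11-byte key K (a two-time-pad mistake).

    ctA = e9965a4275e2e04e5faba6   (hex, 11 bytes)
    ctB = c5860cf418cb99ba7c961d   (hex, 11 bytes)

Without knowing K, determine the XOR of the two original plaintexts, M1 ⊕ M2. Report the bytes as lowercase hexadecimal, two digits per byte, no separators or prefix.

2c1056b66d2979f4233dbb

ctA ⊕ ctB = (M1 ⊕ K) ⊕ (M2 ⊕ K) = M1 ⊕ M2 — the shared key cancels under XOR.
233 ^ 197 =  44
150 ^ 134 =  16
 90 ^  12 =  86
 66 ^ 244 = 182
117 ^  24 = 109
226 ^ 203 =  41
224 ^ 153 = 121
 78 ^ 186 = 244
 95 ^ 124 =  35
171 ^ 150 =  61
166 ^  29 = 187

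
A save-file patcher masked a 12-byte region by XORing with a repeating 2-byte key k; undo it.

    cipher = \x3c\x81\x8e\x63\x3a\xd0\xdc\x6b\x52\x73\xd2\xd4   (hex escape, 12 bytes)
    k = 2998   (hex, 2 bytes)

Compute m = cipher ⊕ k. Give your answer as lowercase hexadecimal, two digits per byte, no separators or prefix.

The 2-byte key repeats, so the effective keystream is 29 98 29 98 29 98 29 98 29 98 29 98.
byte 0: 3c XOR 29 = 15
byte 1: 81 XOR 98 = 19
byte 2: 8e XOR 29 = a7
byte 3: 63 XOR 98 = fb
byte 4: 3a XOR 29 = 13
byte 5: d0 XOR 98 = 48
byte 6: dc XOR 29 = f5
byte 7: 6b XOR 98 = f3
byte 8: 52 XOR 29 = 7b
byte 9: 73 XOR 98 = eb
byte 10: d2 XOR 29 = fb
byte 11: d4 XOR 98 = 4c

1519a7fb1348f5f37bebfb4c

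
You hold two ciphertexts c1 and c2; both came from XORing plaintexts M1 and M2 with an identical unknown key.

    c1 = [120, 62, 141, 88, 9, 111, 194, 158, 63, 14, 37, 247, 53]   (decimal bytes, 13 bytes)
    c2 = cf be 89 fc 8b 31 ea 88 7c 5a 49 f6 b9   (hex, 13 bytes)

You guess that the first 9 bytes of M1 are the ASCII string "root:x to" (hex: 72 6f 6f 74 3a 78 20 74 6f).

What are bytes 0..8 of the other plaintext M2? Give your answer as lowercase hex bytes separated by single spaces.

c5 ef 6b d0 b8 26 08 62 2c

First, c1 ⊕ c2 = (M1 ⊕ K) ⊕ (M2 ⊕ K) = M1 ⊕ M2, so the key drops out. Then M2 = (M1 ⊕ M2) ⊕ M1 over the first 9 bytes.
byte 0: (78 ⊕ cf) ⊕ 72 = b7 ⊕ 72 = c5
byte 1: (3e ⊕ be) ⊕ 6f = 80 ⊕ 6f = ef
byte 2: (8d ⊕ 89) ⊕ 6f = 04 ⊕ 6f = 6b
byte 3: (58 ⊕ fc) ⊕ 74 = a4 ⊕ 74 = d0
byte 4: (09 ⊕ 8b) ⊕ 3a = 82 ⊕ 3a = b8
byte 5: (6f ⊕ 31) ⊕ 78 = 5e ⊕ 78 = 26
byte 6: (c2 ⊕ ea) ⊕ 20 = 28 ⊕ 20 = 08
byte 7: (9e ⊕ 88) ⊕ 74 = 16 ⊕ 74 = 62
byte 8: (3f ⊕ 7c) ⊕ 6f = 43 ⊕ 6f = 2c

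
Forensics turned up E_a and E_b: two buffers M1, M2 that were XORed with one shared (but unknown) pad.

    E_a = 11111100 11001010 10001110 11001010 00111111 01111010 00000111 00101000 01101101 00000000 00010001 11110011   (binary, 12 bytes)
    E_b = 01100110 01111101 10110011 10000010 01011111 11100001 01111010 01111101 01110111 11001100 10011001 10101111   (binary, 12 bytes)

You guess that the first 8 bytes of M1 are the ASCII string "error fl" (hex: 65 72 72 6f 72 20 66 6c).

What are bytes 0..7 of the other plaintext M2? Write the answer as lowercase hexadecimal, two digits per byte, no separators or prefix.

ffc54f2712bb1b39

First, E_a ⊕ E_b = (M1 ⊕ K) ⊕ (M2 ⊕ K) = M1 ⊕ M2, so the key drops out. Then M2 = (M1 ⊕ M2) ⊕ M1 over the first 8 bytes.
byte 0: (fc ⊕ 66) ⊕ 65 = 9a ⊕ 65 = ff
byte 1: (ca ⊕ 7d) ⊕ 72 = b7 ⊕ 72 = c5
byte 2: (8e ⊕ b3) ⊕ 72 = 3d ⊕ 72 = 4f
byte 3: (ca ⊕ 82) ⊕ 6f = 48 ⊕ 6f = 27
byte 4: (3f ⊕ 5f) ⊕ 72 = 60 ⊕ 72 = 12
byte 5: (7a ⊕ e1) ⊕ 20 = 9b ⊕ 20 = bb
byte 6: (07 ⊕ 7a) ⊕ 66 = 7d ⊕ 66 = 1b
byte 7: (28 ⊕ 7d) ⊕ 6c = 55 ⊕ 6c = 39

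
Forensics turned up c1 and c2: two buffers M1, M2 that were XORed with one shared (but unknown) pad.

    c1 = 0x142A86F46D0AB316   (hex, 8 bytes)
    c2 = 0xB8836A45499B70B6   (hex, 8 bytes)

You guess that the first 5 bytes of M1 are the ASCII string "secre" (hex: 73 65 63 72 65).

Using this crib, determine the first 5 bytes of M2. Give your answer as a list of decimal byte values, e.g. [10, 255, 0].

[223, 204, 143, 195, 65]

First, c1 ⊕ c2 = (M1 ⊕ K) ⊕ (M2 ⊕ K) = M1 ⊕ M2, so the key drops out. Then M2 = (M1 ⊕ M2) ⊕ M1 over the first 5 bytes.
byte 0: (14 XOR b8) XOR 73 = ac XOR 73 = df
byte 1: (2a XOR 83) XOR 65 = a9 XOR 65 = cc
byte 2: (86 XOR 6a) XOR 63 = ec XOR 63 = 8f
byte 3: (f4 XOR 45) XOR 72 = b1 XOR 72 = c3
byte 4: (6d XOR 49) XOR 65 = 24 XOR 65 = 41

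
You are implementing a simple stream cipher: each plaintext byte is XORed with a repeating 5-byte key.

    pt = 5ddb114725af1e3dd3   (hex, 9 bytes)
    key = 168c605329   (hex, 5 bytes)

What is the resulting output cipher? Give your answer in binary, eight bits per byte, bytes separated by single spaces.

The 5-byte key repeats, so the effective keystream is 16 8c 60 53 29 16 8c 60 53.
byte 0: 5d ^ 16 = 4b
byte 1: db ^ 8c = 57
byte 2: 11 ^ 60 = 71
byte 3: 47 ^ 53 = 14
byte 4: 25 ^ 29 = 0c
byte 5: af ^ 16 = b9
byte 6: 1e ^ 8c = 92
byte 7: 3d ^ 60 = 5d
byte 8: d3 ^ 53 = 80

01001011 01010111 01110001 00010100 00001100 10111001 10010010 01011101 10000000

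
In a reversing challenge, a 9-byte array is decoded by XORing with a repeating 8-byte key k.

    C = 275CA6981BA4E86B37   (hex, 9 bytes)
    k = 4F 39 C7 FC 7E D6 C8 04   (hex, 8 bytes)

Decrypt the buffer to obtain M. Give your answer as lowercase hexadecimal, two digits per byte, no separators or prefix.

686561646572206f78

The 8-byte key repeats, so the effective keystream is 4f 39 c7 fc 7e d6 c8 04 4f.
byte 0:  39 xor  79 = 104
byte 1:  92 xor  57 = 101
byte 2: 166 xor 199 =  97
byte 3: 152 xor 252 = 100
byte 4:  27 xor 126 = 101
byte 5: 164 xor 214 = 114
byte 6: 232 xor 200 =  32
byte 7: 107 xor   4 = 111
byte 8:  55 xor  79 = 120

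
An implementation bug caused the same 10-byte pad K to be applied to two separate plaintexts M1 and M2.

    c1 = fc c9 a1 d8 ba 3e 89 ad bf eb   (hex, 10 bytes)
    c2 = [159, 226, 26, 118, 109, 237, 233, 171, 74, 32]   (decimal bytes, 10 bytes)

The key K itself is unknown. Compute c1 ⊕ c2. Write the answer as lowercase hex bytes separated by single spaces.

63 2b bb ae d7 d3 60 06 f5 cb

c1 ⊕ c2 = (M1 ⊕ K) ⊕ (M2 ⊕ K) = M1 ⊕ M2 — the shared key cancels under XOR.
byte 0: 252 ⊕ 159 =  99
byte 1: 201 ⊕ 226 =  43
byte 2: 161 ⊕  26 = 187
byte 3: 216 ⊕ 118 = 174
byte 4: 186 ⊕ 109 = 215
byte 5:  62 ⊕ 237 = 211
byte 6: 137 ⊕ 233 =  96
byte 7: 173 ⊕ 171 =   6
byte 8: 191 ⊕  74 = 245
byte 9: 235 ⊕  32 = 203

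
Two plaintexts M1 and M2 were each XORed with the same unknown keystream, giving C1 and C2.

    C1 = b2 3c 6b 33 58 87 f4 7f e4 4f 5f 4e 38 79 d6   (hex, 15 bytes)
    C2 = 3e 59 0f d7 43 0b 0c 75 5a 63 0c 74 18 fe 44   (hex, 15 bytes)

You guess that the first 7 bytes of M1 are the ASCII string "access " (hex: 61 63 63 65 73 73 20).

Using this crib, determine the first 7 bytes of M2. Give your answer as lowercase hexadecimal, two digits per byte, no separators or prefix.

ed06078168ffd8

First, C1 ⊕ C2 = (M1 ⊕ K) ⊕ (M2 ⊕ K) = M1 ⊕ M2, so the key drops out. Then M2 = (M1 ⊕ M2) ⊕ M1 over the first 7 bytes.
byte 0: (b2 ^ 3e) ^ 61 = 8c ^ 61 = ed
byte 1: (3c ^ 59) ^ 63 = 65 ^ 63 = 06
byte 2: (6b ^ 0f) ^ 63 = 64 ^ 63 = 07
byte 3: (33 ^ d7) ^ 65 = e4 ^ 65 = 81
byte 4: (58 ^ 43) ^ 73 = 1b ^ 73 = 68
byte 5: (87 ^ 0b) ^ 73 = 8c ^ 73 = ff
byte 6: (f4 ^ 0c) ^ 20 = f8 ^ 20 = d8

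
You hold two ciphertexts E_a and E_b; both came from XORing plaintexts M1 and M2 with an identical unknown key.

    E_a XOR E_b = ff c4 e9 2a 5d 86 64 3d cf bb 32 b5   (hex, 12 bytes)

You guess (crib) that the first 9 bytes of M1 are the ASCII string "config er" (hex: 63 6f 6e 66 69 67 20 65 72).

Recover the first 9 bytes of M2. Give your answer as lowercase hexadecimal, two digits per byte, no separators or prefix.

9cab874c34e14458bd

Since E_a ⊕ E_b = M1 ⊕ M2, XORing with the guessed M1 bytes yields the corresponding M2 bytes: M2 = (E_a ⊕ E_b) ⊕ M1.
ff xor 63 = 9c
c4 xor 6f = ab
e9 xor 6e = 87
2a xor 66 = 4c
5d xor 69 = 34
86 xor 67 = e1
64 xor 20 = 44
3d xor 65 = 58
cf xor 72 = bd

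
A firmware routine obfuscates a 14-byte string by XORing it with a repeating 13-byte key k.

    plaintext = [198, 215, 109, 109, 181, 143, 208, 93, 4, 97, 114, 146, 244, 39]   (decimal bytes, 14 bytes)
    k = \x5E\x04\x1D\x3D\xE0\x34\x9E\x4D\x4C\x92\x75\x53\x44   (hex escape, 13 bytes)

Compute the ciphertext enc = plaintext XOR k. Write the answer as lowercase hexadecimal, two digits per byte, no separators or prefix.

The 13-byte key repeats, so the effective keystream is 5e 04 1d 3d e0 34 9e 4d 4c 92 75 53 44 5e.
byte 0: c6 xor 5e = 98
byte 1: d7 xor 04 = d3
byte 2: 6d xor 1d = 70
byte 3: 6d xor 3d = 50
byte 4: b5 xor e0 = 55
byte 5: 8f xor 34 = bb
byte 6: d0 xor 9e = 4e
byte 7: 5d xor 4d = 10
byte 8: 04 xor 4c = 48
byte 9: 61 xor 92 = f3
byte 10: 72 xor 75 = 07
byte 11: 92 xor 53 = c1
byte 12: f4 xor 44 = b0
byte 13: 27 xor 5e = 79

98d3705055bb4e1048f307c1b079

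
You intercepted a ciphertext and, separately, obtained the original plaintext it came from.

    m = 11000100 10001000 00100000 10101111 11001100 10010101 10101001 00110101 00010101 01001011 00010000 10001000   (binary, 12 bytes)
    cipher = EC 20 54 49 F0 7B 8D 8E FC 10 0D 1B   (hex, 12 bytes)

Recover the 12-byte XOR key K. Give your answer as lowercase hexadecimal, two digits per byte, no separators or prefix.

28a874e63cee24bbe95b1d93

Since cipher = m ⊕ K, XORing both sides with m gives K = m ⊕ cipher.
c4 XOR ec = 28
88 XOR 20 = a8
20 XOR 54 = 74
af XOR 49 = e6
cc XOR f0 = 3c
95 XOR 7b = ee
a9 XOR 8d = 24
35 XOR 8e = bb
15 XOR fc = e9
4b XOR 10 = 5b
10 XOR 0d = 1d
88 XOR 1b = 93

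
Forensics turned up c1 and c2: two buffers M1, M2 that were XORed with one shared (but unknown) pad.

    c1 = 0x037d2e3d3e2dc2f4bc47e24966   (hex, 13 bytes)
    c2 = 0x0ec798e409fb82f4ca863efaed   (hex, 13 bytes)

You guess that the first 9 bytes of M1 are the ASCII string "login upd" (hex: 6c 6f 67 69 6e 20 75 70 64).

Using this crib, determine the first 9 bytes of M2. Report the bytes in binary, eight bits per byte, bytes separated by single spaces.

First, c1 ⊕ c2 = (M1 ⊕ K) ⊕ (M2 ⊕ K) = M1 ⊕ M2, so the key drops out. Then M2 = (M1 ⊕ M2) ⊕ M1 over the first 9 bytes.
byte 0: (03 ⊕ 0e) ⊕ 6c = 0d ⊕ 6c = 61
byte 1: (7d ⊕ c7) ⊕ 6f = ba ⊕ 6f = d5
byte 2: (2e ⊕ 98) ⊕ 67 = b6 ⊕ 67 = d1
byte 3: (3d ⊕ e4) ⊕ 69 = d9 ⊕ 69 = b0
byte 4: (3e ⊕ 09) ⊕ 6e = 37 ⊕ 6e = 59
byte 5: (2d ⊕ fb) ⊕ 20 = d6 ⊕ 20 = f6
byte 6: (c2 ⊕ 82) ⊕ 75 = 40 ⊕ 75 = 35
byte 7: (f4 ⊕ f4) ⊕ 70 = 00 ⊕ 70 = 70
byte 8: (bc ⊕ ca) ⊕ 64 = 76 ⊕ 64 = 12

01100001 11010101 11010001 10110000 01011001 11110110 00110101 01110000 00010010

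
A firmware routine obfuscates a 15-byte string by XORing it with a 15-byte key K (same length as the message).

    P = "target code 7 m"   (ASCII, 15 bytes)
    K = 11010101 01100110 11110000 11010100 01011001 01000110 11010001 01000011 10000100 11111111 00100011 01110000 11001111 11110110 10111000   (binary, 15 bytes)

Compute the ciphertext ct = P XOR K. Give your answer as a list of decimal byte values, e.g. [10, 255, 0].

[161, 7, 130, 179, 60, 50, 241, 32, 235, 155, 70, 80, 248, 214, 213]

01110100 ⊕ 11010101 = 10100001
01100001 ⊕ 01100110 = 00000111
01110010 ⊕ 11110000 = 10000010
01100111 ⊕ 11010100 = 10110011
01100101 ⊕ 01011001 = 00111100
01110100 ⊕ 01000110 = 00110010
00100000 ⊕ 11010001 = 11110001
01100011 ⊕ 01000011 = 00100000
01101111 ⊕ 10000100 = 11101011
01100100 ⊕ 11111111 = 10011011
01100101 ⊕ 00100011 = 01000110
00100000 ⊕ 01110000 = 01010000
00110111 ⊕ 11001111 = 11111000
00100000 ⊕ 11110110 = 11010110
01101101 ⊕ 10111000 = 11010101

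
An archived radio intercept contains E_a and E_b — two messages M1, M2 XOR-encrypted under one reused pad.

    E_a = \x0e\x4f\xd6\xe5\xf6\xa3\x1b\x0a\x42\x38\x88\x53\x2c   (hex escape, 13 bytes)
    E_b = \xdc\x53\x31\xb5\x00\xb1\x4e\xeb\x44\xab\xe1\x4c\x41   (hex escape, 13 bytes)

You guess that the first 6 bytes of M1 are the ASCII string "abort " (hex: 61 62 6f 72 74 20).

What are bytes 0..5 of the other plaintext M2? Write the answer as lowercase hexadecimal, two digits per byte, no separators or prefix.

First, E_a ⊕ E_b = (M1 ⊕ K) ⊕ (M2 ⊕ K) = M1 ⊕ M2, so the key drops out. Then M2 = (M1 ⊕ M2) ⊕ M1 over the first 6 bytes.
byte 0: (0e xor dc) xor 61 = d2 xor 61 = b3
byte 1: (4f xor 53) xor 62 = 1c xor 62 = 7e
byte 2: (d6 xor 31) xor 6f = e7 xor 6f = 88
byte 3: (e5 xor b5) xor 72 = 50 xor 72 = 22
byte 4: (f6 xor 00) xor 74 = f6 xor 74 = 82
byte 5: (a3 xor b1) xor 20 = 12 xor 20 = 32

b37e88228232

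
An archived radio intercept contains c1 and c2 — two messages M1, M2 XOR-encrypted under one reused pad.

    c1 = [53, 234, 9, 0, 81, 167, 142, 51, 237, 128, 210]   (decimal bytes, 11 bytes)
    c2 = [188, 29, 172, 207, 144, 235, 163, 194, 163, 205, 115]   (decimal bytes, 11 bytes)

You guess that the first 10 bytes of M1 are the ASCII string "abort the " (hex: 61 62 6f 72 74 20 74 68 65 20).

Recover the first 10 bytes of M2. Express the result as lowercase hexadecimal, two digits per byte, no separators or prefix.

e895cabdb56c59992b6d

First, c1 ⊕ c2 = (M1 ⊕ K) ⊕ (M2 ⊕ K) = M1 ⊕ M2, so the key drops out. Then M2 = (M1 ⊕ M2) ⊕ M1 over the first 10 bytes.
byte 0: (35 ⊕ bc) ⊕ 61 = 89 ⊕ 61 = e8
byte 1: (ea ⊕ 1d) ⊕ 62 = f7 ⊕ 62 = 95
byte 2: (09 ⊕ ac) ⊕ 6f = a5 ⊕ 6f = ca
byte 3: (00 ⊕ cf) ⊕ 72 = cf ⊕ 72 = bd
byte 4: (51 ⊕ 90) ⊕ 74 = c1 ⊕ 74 = b5
byte 5: (a7 ⊕ eb) ⊕ 20 = 4c ⊕ 20 = 6c
byte 6: (8e ⊕ a3) ⊕ 74 = 2d ⊕ 74 = 59
byte 7: (33 ⊕ c2) ⊕ 68 = f1 ⊕ 68 = 99
byte 8: (ed ⊕ a3) ⊕ 65 = 4e ⊕ 65 = 2b
byte 9: (80 ⊕ cd) ⊕ 20 = 4d ⊕ 20 = 6d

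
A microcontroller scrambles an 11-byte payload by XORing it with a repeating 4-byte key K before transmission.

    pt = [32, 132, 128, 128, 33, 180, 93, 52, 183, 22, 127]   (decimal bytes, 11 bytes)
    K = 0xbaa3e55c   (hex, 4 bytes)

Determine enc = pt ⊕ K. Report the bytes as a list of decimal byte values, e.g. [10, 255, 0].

The 4-byte key repeats, so the effective keystream is ba a3 e5 5c ba a3 e5 5c ba a3 e5.
byte 0: 20 ⊕ ba = 9a
byte 1: 84 ⊕ a3 = 27
byte 2: 80 ⊕ e5 = 65
byte 3: 80 ⊕ 5c = dc
byte 4: 21 ⊕ ba = 9b
byte 5: b4 ⊕ a3 = 17
byte 6: 5d ⊕ e5 = b8
byte 7: 34 ⊕ 5c = 68
byte 8: b7 ⊕ ba = 0d
byte 9: 16 ⊕ a3 = b5
byte 10: 7f ⊕ e5 = 9a

[154, 39, 101, 220, 155, 23, 184, 104, 13, 181, 154]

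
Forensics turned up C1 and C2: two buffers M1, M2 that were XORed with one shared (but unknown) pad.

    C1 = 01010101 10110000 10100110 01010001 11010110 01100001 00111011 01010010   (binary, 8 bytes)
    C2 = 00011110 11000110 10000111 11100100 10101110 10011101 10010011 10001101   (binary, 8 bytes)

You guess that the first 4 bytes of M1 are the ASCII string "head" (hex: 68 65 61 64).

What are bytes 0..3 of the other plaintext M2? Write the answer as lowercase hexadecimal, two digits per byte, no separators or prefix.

231340d1

First, C1 ⊕ C2 = (M1 ⊕ K) ⊕ (M2 ⊕ K) = M1 ⊕ M2, so the key drops out. Then M2 = (M1 ⊕ M2) ⊕ M1 over the first 4 bytes.
byte 0: (55 ⊕ 1e) ⊕ 68 = 4b ⊕ 68 = 23
byte 1: (b0 ⊕ c6) ⊕ 65 = 76 ⊕ 65 = 13
byte 2: (a6 ⊕ 87) ⊕ 61 = 21 ⊕ 61 = 40
byte 3: (51 ⊕ e4) ⊕ 64 = b5 ⊕ 64 = d1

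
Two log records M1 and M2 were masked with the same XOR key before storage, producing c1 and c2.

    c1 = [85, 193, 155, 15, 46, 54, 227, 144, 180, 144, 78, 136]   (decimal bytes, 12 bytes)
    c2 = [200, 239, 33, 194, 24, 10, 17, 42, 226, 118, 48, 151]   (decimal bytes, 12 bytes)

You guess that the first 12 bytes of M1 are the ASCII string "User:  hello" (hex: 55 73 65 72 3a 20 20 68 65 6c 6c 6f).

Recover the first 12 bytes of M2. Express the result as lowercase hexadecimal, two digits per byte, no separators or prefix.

c85ddfbf0c1cd2d2338a1270

First, c1 ⊕ c2 = (M1 ⊕ K) ⊕ (M2 ⊕ K) = M1 ⊕ M2, so the key drops out. Then M2 = (M1 ⊕ M2) ⊕ M1 over the first 12 bytes.
byte 0: (55 xor c8) xor 55 = 9d xor 55 = c8
byte 1: (c1 xor ef) xor 73 = 2e xor 73 = 5d
byte 2: (9b xor 21) xor 65 = ba xor 65 = df
byte 3: (0f xor c2) xor 72 = cd xor 72 = bf
byte 4: (2e xor 18) xor 3a = 36 xor 3a = 0c
byte 5: (36 xor 0a) xor 20 = 3c xor 20 = 1c
byte 6: (e3 xor 11) xor 20 = f2 xor 20 = d2
byte 7: (90 xor 2a) xor 68 = ba xor 68 = d2
byte 8: (b4 xor e2) xor 65 = 56 xor 65 = 33
byte 9: (90 xor 76) xor 6c = e6 xor 6c = 8a
byte 10: (4e xor 30) xor 6c = 7e xor 6c = 12
byte 11: (88 xor 97) xor 6f = 1f xor 6f = 70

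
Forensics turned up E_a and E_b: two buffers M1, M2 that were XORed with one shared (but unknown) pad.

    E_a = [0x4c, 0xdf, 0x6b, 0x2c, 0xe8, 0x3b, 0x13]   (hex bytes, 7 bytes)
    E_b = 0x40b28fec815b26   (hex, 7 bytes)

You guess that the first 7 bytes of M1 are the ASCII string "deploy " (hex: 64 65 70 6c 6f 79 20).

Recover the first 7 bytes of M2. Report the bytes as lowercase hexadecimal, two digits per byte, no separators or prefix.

First, E_a ⊕ E_b = (M1 ⊕ K) ⊕ (M2 ⊕ K) = M1 ⊕ M2, so the key drops out. Then M2 = (M1 ⊕ M2) ⊕ M1 over the first 7 bytes.
byte 0: (4c ⊕ 40) ⊕ 64 = 0c ⊕ 64 = 68
byte 1: (df ⊕ b2) ⊕ 65 = 6d ⊕ 65 = 08
byte 2: (6b ⊕ 8f) ⊕ 70 = e4 ⊕ 70 = 94
byte 3: (2c ⊕ ec) ⊕ 6c = c0 ⊕ 6c = ac
byte 4: (e8 ⊕ 81) ⊕ 6f = 69 ⊕ 6f = 06
byte 5: (3b ⊕ 5b) ⊕ 79 = 60 ⊕ 79 = 19
byte 6: (13 ⊕ 26) ⊕ 20 = 35 ⊕ 20 = 15

680894ac061915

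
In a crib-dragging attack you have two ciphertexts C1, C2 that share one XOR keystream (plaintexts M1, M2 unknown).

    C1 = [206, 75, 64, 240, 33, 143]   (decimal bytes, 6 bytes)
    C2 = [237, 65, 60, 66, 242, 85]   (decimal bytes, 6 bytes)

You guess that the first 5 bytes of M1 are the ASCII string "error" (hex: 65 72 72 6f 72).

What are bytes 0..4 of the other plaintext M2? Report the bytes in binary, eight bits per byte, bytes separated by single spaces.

First, C1 ⊕ C2 = (M1 ⊕ K) ⊕ (M2 ⊕ K) = M1 ⊕ M2, so the key drops out. Then M2 = (M1 ⊕ M2) ⊕ M1 over the first 5 bytes.
byte 0: (ce XOR ed) XOR 65 = 23 XOR 65 = 46
byte 1: (4b XOR 41) XOR 72 = 0a XOR 72 = 78
byte 2: (40 XOR 3c) XOR 72 = 7c XOR 72 = 0e
byte 3: (f0 XOR 42) XOR 6f = b2 XOR 6f = dd
byte 4: (21 XOR f2) XOR 72 = d3 XOR 72 = a1

01000110 01111000 00001110 11011101 10100001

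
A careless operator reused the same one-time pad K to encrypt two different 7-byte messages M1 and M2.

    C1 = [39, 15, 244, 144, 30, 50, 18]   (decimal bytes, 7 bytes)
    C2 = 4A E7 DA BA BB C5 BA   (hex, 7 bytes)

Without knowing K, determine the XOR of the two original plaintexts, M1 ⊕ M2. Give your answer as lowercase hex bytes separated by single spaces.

6d e8 2e 2a a5 f7 a8

C1 ⊕ C2 = (M1 ⊕ K) ⊕ (M2 ⊕ K) = M1 ⊕ M2 — the shared key cancels under XOR.
27 ^ 4a = 6d
0f ^ e7 = e8
f4 ^ da = 2e
90 ^ ba = 2a
1e ^ bb = a5
32 ^ c5 = f7
12 ^ ba = a8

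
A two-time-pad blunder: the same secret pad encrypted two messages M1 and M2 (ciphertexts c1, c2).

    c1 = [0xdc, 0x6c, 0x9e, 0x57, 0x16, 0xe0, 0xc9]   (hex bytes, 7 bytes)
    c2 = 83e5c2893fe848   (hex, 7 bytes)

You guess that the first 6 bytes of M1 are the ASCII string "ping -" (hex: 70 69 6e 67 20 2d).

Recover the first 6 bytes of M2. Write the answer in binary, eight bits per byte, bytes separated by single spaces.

00101111 11100000 00110010 10111001 00001001 00100101

First, c1 ⊕ c2 = (M1 ⊕ K) ⊕ (M2 ⊕ K) = M1 ⊕ M2, so the key drops out. Then M2 = (M1 ⊕ M2) ⊕ M1 over the first 6 bytes.
byte 0: (dc XOR 83) XOR 70 = 5f XOR 70 = 2f
byte 1: (6c XOR e5) XOR 69 = 89 XOR 69 = e0
byte 2: (9e XOR c2) XOR 6e = 5c XOR 6e = 32
byte 3: (57 XOR 89) XOR 67 = de XOR 67 = b9
byte 4: (16 XOR 3f) XOR 20 = 29 XOR 20 = 09
byte 5: (e0 XOR e8) XOR 2d = 08 XOR 2d = 25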